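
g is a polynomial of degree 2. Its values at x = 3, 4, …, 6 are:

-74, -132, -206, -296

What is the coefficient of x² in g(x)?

First differences: -58, -74, -90. Second differences: -16, -16.
Level-2 differences are constant, so g has degree 2.
Fitting a degree-2 polynomial gives g(x) = -8x² - 2x + 4.
The coefficient of x² is -8.

-8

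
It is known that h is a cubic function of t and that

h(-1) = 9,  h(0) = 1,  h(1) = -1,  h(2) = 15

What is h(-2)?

Write h(t) = at³ + bt² + ct + d; the 4 given values yield a linear system in the 4 coefficients.
Solving, h(t) = 2t³ + 3t² - 7t + 1.
Then h(-2) = 11.

11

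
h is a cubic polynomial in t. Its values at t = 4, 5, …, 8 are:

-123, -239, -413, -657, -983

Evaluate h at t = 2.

-17

First differences: -116, -174, -244, -326. Second differences: -58, -70, -82. Third differences: -12, -12.
Level-3 differences are constant, so h has degree 3.
Fitting a degree-3 polynomial gives h(t) = -2t³ + t² - 3t + 1.
Then h(2) = -17.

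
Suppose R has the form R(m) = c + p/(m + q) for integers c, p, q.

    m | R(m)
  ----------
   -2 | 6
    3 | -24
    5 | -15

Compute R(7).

(R(m) − c)(m + q) = p for each data point; the three points give a linear system in c and q, then p follows.
Solving: c = -6, q = -1, p = -36, so R(m) = -6 − 36/(m − 1).
Then R(7) = -6 − 36/6 = -12.

-12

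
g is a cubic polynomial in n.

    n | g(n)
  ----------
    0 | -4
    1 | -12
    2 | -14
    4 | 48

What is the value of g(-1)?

-2

Write g(n) = an³ + bn² + cn + d; the 4 given values yield a linear system in the 4 coefficients.
Solving, g(n) = 2n³ - 3n² - 7n - 4.
Then g(-1) = -2.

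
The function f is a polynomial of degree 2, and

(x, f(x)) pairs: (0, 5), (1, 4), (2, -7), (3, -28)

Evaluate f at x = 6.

-151

First differences: -1, -11, -21. Second differences: -10, -10.
Level-2 differences are constant, so f has degree 2.
Fitting a degree-2 polynomial gives f(x) = -5x² + 4x + 5.
Then f(6) = -151.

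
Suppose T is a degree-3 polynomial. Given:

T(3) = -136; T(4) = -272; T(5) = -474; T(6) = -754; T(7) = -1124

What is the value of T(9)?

First differences: -136, -202, -280, -370. Second differences: -66, -78, -90. Third differences: -12, -12.
Level-3 differences are constant, so T has degree 3.
Fitting a degree-3 polynomial gives T(m) = -2m³ - 9m² + m - 4.
Then T(9) = -2182.

-2182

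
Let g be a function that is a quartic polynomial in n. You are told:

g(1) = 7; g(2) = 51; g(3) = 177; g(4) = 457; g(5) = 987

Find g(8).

Write g(n) = an^4 + bn³ + cn² + dn + e; the 5 given values yield a linear system in the 5 coefficients.
Solving, g(n) = n^4 + 2n³ + 4n² + 3n - 3.
Then g(8) = 5397.

5397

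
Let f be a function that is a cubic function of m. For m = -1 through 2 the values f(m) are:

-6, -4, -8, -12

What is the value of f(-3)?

-52

Write f(m) = am³ + bm² + cm + d; the 4 given values yield a linear system in the 4 coefficients.
Solving, f(m) = m³ - 3m² - 2m - 4.
Then f(-3) = -52.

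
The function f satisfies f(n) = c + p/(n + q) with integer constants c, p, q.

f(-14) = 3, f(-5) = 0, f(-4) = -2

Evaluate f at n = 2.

7

(f(n) − c)(n + q) = p for each data point; the three points give a linear system in c and q, then p follows.
Solving: c = 4, q = 2, p = 12, so f(n) = 4 + 12/(n + 2).
Then f(2) = 4 + 12/4 = 7.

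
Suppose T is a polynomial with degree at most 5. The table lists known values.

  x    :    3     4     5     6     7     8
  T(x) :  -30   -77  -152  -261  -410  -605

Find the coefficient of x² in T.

First differences: -47, -75, -109, -149, -195. Second differences: -28, -34, -40, -46. Third differences: -6, -6, -6.
Level-3 differences are constant, so T has degree 3.
Fitting a degree-3 polynomial gives T(x) = -x³ - 2x² + 4x + 3.
The coefficient of x² is -2.

-2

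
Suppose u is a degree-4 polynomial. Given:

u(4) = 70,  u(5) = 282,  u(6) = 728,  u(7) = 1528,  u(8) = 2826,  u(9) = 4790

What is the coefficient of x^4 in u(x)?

First differences: 212, 446, 800, 1298, 1964. Second differences: 234, 354, 498, 666. Third differences: 120, 144, 168. Fourth differences: 24, 24.
Level-4 differences are constant, so u has degree 4.
Fitting a degree-4 polynomial gives u(x) = x^4 - 2x³ - 4x² + x + 2.
The coefficient of x^4 is 1.

1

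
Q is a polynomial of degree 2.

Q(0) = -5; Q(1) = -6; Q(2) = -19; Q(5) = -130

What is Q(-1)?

Write Q(k) = ak² + bk + c; the 4 given values yield a linear system in the 3 coefficients.
Solving, Q(k) = -6k² + 5k - 5.
Then Q(-1) = -16.

-16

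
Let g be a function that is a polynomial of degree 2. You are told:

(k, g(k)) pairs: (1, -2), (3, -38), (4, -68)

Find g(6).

Write g(k) = ak² + bk + c; the 3 given values yield a linear system in the 3 coefficients.
Solving, g(k) = -4k² - 2k + 4.
Then g(6) = -152.

-152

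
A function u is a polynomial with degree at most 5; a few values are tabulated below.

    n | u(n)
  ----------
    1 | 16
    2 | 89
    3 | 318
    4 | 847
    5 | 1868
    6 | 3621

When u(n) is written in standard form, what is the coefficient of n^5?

0

First differences: 73, 229, 529, 1021, 1753. Second differences: 156, 300, 492, 732. Third differences: 144, 192, 240. Fourth differences: 48, 48.
Level-4 differences are constant, so u has degree 4.
Fitting a degree-4 polynomial gives u(n) = 2n^4 + 4n³ + 4n² + 3n + 3.
The coefficient of n^5 is 0.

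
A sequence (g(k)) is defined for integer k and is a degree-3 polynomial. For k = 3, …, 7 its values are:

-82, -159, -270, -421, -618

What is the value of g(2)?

First differences: -77, -111, -151, -197. Second differences: -34, -40, -46. Third differences: -6, -6.
Level-3 differences are constant, so g has degree 3.
Fitting a degree-3 polynomial gives g(k) = -k³ - 5k² - 5k + 5.
Then g(2) = -33.

-33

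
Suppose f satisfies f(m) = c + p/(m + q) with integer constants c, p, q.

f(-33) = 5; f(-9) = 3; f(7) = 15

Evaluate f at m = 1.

-12

(f(m) − c)(m + q) = p for each data point; the three points give a linear system in c and q, then p follows.
Solving: c = 6, q = -3, p = 36, so f(m) = 6 + 36/(m − 3).
Then f(1) = 6 + 36/(-2) = -12.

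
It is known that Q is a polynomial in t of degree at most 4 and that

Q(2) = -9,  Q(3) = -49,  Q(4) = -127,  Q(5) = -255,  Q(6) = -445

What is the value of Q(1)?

5

First differences: -40, -78, -128, -190. Second differences: -38, -50, -62. Third differences: -12, -12.
Level-3 differences are constant, so Q has degree 3.
Fitting a degree-3 polynomial gives Q(t) = -2t³ - t² + 3t + 5.
Then Q(1) = 5.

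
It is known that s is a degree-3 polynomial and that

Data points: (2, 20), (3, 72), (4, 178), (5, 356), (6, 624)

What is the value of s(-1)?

8

First differences: 52, 106, 178, 268. Second differences: 54, 72, 90. Third differences: 18, 18.
Level-3 differences are constant, so s has degree 3.
Fitting a degree-3 polynomial gives s(m) = 3m³ - 5m + 6.
Then s(-1) = 8.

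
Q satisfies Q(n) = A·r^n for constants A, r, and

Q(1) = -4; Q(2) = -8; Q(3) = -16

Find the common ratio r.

Consecutive ratio: -8/(-4) = 2, and -16/(-8) = 2, so r = 2.
Then A·2^1 = -4 gives A = -2, and Q(n) = -2·2^n.

2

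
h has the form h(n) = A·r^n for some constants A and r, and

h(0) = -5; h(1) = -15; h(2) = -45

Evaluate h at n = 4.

Consecutive ratio: -15/(-5) = 3, and -45/(-15) = 3, so r = 3.
Then A·3^0 = -5 gives A = -5, and h(n) = -5·3^n.
h(4) = -5·3^4 = -405.

-405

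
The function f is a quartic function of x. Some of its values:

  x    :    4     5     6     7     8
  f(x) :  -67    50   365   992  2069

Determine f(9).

Write f(x) = ax^4 + bx³ + cx² + dx + e; the 5 given values yield a linear system in the 5 coefficients.
Solving, f(x) = x^4 - 3x³ - 7x² - 6x + 5.
Then f(9) = 3758.

3758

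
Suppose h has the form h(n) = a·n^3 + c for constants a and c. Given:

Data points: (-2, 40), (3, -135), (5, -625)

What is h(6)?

-1080

From h(-2) = 40 and h(3) = -135: -8a + c = 40 and 27a + c = -135.
Subtracting: 35a = -175, so a = -5; then c = 40 − (-5)·(-8) = 0.
So h(n) = -5n³ + 0, and h(6) = -1080.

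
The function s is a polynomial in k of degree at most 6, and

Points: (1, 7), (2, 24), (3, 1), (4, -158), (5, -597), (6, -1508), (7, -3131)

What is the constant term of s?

First differences: 17, -23, -159, -439, -911, -1623. Second differences: -40, -136, -280, -472, -712. Third differences: -96, -144, -192, -240. Fourth differences: -48, -48, -48.
Level-4 differences are constant, so s has degree 4.
Fitting a degree-4 polynomial gives s(k) = -2k^4 + 4k³ + 6k² + k - 2.
The constant term is s(0) = -2.

-2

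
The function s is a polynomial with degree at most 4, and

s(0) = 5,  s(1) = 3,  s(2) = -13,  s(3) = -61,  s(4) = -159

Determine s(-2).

39

First differences: -2, -16, -48, -98. Second differences: -14, -32, -50. Third differences: -18, -18.
Level-3 differences are constant, so s has degree 3.
Fitting a degree-3 polynomial gives s(x) = -3x³ + 2x² - x + 5.
Then s(-2) = 39.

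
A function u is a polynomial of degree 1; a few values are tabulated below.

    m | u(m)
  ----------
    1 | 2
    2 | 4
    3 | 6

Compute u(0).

Write u(m) = am + b; the 3 given values yield a linear system in the 2 coefficients.
Solving, u(m) = 2m.
Then u(0) = 0.

0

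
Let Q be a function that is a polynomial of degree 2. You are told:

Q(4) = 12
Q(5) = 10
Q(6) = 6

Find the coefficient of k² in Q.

Write Q(k) = ak² + bk + c; the 3 given values yield a linear system in the 3 coefficients.
Solving, Q(k) = -k² + 7k.
The coefficient of k² is -1.

-1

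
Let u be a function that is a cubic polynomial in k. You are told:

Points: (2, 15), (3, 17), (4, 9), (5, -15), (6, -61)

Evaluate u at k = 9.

First differences: 2, -8, -24, -46. Second differences: -10, -16, -22. Third differences: -6, -6.
Level-3 differences are constant, so u has degree 3.
Fitting a degree-3 polynomial gives u(k) = -k³ + 4k² + k + 5.
Then u(9) = -391.

-391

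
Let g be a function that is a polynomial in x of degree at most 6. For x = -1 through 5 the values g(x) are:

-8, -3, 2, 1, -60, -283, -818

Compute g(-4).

-683

First differences: 5, 5, -1, -61, -223, -535. Second differences: 0, -6, -60, -162, -312. Third differences: -6, -54, -102, -150. Fourth differences: -48, -48, -48.
Level-4 differences are constant, so g has degree 4.
Fitting a degree-4 polynomial gives g(x) = -2x^4 + 3x³ + 2x² + 2x - 3.
Then g(-4) = -683.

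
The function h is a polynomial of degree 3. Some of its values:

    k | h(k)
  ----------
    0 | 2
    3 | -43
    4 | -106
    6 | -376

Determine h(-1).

Write h(k) = ak³ + bk² + ck + d; the 4 given values yield a linear system in the 4 coefficients.
Solving, h(k) = -2k³ + 2k² - 3k + 2.
Then h(-1) = 9.

9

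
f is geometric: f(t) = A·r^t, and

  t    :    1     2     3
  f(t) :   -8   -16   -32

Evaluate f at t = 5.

Consecutive ratio: -16/(-8) = 2, and -32/(-16) = 2, so r = 2.
Then A·2^1 = -8 gives A = -4, and f(t) = -4·2^t.
f(5) = -4·2^5 = -128.

-128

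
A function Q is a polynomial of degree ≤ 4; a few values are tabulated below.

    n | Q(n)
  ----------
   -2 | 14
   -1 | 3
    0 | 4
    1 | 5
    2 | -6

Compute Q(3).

First differences: -11, 1, 1, -11. Second differences: 12, 0, -12. Third differences: -12, -12.
Level-3 differences are constant, so Q has degree 3.
Fitting a degree-3 polynomial gives Q(n) = -2n³ + 3n + 4.
Then Q(3) = -41.

-41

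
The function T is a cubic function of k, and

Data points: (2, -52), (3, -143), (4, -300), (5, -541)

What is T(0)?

Write T(k) = ak³ + bk² + ck + d; the 4 given values yield a linear system in the 4 coefficients.
Solving, T(k) = -3k³ - 6k² - 4k + 4.
The constant term is T(0) = 4.

4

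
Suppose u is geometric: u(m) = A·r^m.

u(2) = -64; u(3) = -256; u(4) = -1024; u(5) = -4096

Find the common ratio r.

4

Consecutive ratio: -256/(-64) = 4, and -1024/(-256) = 4, so r = 4.
Then A·4^2 = -64 gives A = -4, and u(m) = -4·4^m.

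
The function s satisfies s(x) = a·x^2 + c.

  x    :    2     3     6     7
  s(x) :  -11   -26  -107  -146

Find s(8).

From s(2) = -11 and s(3) = -26: 4a + c = -11 and 9a + c = -26.
Subtracting: 5a = -15, so a = -3; then c = -11 − (-3)·4 = 1.
So s(x) = -3x² + 1, and s(8) = -191.

-191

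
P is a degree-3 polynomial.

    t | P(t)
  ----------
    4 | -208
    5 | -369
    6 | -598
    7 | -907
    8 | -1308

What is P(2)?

First differences: -161, -229, -309, -401. Second differences: -68, -80, -92. Third differences: -12, -12.
Level-3 differences are constant, so P has degree 3.
Fitting a degree-3 polynomial gives P(t) = -2t³ - 4t² - 3t - 4.
Then P(2) = -42.

-42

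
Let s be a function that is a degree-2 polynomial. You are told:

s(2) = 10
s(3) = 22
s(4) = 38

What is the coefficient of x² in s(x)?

2

Write s(x) = ax² + bx + c; the 3 given values yield a linear system in the 3 coefficients.
Solving, s(x) = 2x² + 2x - 2.
The coefficient of x² is 2.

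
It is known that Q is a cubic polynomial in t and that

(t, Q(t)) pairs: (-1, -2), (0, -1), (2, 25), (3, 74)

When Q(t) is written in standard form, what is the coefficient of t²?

2

Write Q(t) = at³ + bt² + ct + d; the 4 given values yield a linear system in the 4 coefficients.
Solving, Q(t) = 2t³ + 2t² + t - 1.
The coefficient of t² is 2.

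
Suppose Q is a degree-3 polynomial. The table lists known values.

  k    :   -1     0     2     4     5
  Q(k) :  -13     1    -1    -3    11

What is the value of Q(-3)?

-101

Write Q(k) = ak³ + bk² + ck + d; the 5 given values yield a linear system in the 4 coefficients.
Solving, Q(k) = k³ - 6k² + 7k + 1.
Then Q(-3) = -101.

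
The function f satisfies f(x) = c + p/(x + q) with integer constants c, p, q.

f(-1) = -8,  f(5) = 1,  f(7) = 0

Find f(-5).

(f(x) − c)(x + q) = p for each data point; the three points give a linear system in c and q, then p follows.
Solving: c = -2, q = -1, p = 12, so f(x) = -2 + 12/(x − 1).
Then f(-5) = -2 + 12/(-6) = -4.

-4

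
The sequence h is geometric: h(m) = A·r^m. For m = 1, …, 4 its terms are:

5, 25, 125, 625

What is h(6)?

15625

Consecutive ratio: 25/5 = 5, and 125/25 = 5, so r = 5.
Then A·5^1 = 5 gives A = 1, and h(m) = 1·5^m.
h(6) = 1·5^6 = 15625.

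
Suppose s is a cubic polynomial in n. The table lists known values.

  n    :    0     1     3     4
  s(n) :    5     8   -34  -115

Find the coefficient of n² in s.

4

Write s(n) = an³ + bn² + cn + d; the 4 given values yield a linear system in the 4 coefficients.
Solving, s(n) = -3n³ + 4n² + 2n + 5.
The coefficient of n² is 4.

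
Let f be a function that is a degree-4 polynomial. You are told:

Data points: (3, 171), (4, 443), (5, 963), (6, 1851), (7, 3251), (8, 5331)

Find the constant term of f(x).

3

Write f(x) = ax^4 + bx³ + cx² + dx + e; the 6 given values yield a linear system in the 5 coefficients.
Solving, f(x) = x^4 + 2x³ + 3x² + 2x + 3.
The constant term is f(0) = 3.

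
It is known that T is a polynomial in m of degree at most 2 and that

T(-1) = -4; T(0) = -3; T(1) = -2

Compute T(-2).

First differences: 1, 1.
Level-1 differences are constant, so T has degree 1.
Fitting a degree-1 polynomial gives T(m) = m - 3.
Then T(-2) = -5.

-5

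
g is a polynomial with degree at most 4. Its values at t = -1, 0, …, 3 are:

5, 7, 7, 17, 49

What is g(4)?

115

First differences: 2, 0, 10, 32. Second differences: -2, 10, 22. Third differences: 12, 12.
Level-3 differences are constant, so g has degree 3.
Extending the table by one column gives the next first difference 66, so g(4) = 49 + 66 = 115.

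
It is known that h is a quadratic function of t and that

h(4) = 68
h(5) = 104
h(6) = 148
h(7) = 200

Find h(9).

Write h(t) = at² + bt + c; the 4 given values yield a linear system in the 3 coefficients.
Solving, h(t) = 4t² + 4.
Then h(9) = 328.

328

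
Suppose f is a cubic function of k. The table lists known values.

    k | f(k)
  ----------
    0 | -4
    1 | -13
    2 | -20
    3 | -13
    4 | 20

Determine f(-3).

-85

First differences: -9, -7, 7, 33. Second differences: 2, 14, 26. Third differences: 12, 12.
Level-3 differences are constant, so f has degree 3.
Fitting a degree-3 polynomial gives f(k) = 2k³ - 5k² - 6k - 4.
Then f(-3) = -85.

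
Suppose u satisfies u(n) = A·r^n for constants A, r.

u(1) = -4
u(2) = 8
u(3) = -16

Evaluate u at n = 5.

Consecutive ratio: 8/(-4) = -2, and -16/8 = -2, so r = -2.
Then A·(-2)^1 = -4 gives A = 2, and u(n) = 2·(-2)^n.
u(5) = 2·(-2)^5 = -64.

-64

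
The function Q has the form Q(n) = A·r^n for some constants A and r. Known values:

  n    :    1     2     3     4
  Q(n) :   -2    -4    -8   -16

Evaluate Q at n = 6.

Consecutive ratio: -4/(-2) = 2, and -8/(-4) = 2, so r = 2.
Then A·2^1 = -2 gives A = -1, and Q(n) = -1·2^n.
Q(6) = -1·2^6 = -64.

-64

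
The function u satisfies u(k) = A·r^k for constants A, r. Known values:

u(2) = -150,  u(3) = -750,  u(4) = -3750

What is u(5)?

Consecutive ratio: -750/(-150) = 5, and -3750/(-750) = 5, so r = 5.
Then A·5^2 = -150 gives A = -6, and u(k) = -6·5^k.
u(5) = -6·5^5 = -18750.

-18750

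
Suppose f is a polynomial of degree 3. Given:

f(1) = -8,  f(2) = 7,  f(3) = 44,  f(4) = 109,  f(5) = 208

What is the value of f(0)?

-7

First differences: 15, 37, 65, 99. Second differences: 22, 28, 34. Third differences: 6, 6.
Level-3 differences are constant, so f has degree 3.
Fitting a degree-3 polynomial gives f(n) = n³ + 5n² - 7n - 7.
Then f(0) = -7.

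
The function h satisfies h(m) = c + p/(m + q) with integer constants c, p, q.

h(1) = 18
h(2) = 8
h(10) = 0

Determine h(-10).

(h(m) − c)(m + q) = p for each data point; the three points give a linear system in c and q, then p follows.
Solving: c = -2, q = 0, p = 20, so h(m) = -2 + 20/(m + 0).
Then h(-10) = -2 + 20/(-10) = -4.

-4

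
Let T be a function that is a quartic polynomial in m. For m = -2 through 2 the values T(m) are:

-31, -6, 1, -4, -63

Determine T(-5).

-994

Write T(m) = am^4 + bm³ + cm² + dm + e; the 5 given values yield a linear system in the 5 coefficients.
Solving, T(m) = -2m^4 - 3m³ - 4m² + 4m + 1.
Then T(-5) = -994.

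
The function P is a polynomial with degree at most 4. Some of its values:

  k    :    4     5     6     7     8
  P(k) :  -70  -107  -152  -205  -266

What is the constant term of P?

First differences: -37, -45, -53, -61. Second differences: -8, -8, -8.
Level-2 differences are constant, so P has degree 2.
Fitting a degree-2 polynomial gives P(k) = -4k² - k - 2.
The constant term is P(0) = -2.

-2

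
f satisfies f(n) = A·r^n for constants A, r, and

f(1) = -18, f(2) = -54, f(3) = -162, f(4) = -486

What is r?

Consecutive ratio: -54/(-18) = 3, and -162/(-54) = 3, so r = 3.
Then A·3^1 = -18 gives A = -6, and f(n) = -6·3^n.

3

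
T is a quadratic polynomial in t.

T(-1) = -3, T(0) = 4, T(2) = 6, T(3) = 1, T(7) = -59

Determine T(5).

Write T(t) = at² + bt + c; the 5 given values yield a linear system in the 3 coefficients.
Solving, T(t) = -2t² + 5t + 4.
Then T(5) = -21.

-21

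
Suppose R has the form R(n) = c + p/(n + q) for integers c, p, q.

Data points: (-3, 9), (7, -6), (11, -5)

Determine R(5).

(R(n) − c)(n + q) = p for each data point; the three points give a linear system in c and q, then p follows.
Solving: c = -3, q = 1, p = -24, so R(n) = -3 − 24/(n + 1).
Then R(5) = -3 − 24/6 = -7.

-7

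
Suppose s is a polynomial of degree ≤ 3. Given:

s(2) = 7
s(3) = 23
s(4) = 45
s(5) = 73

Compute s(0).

Write s(n) = an³ + bn² + cn + d; the 4 given values yield a linear system in the 4 coefficients.
Solving, the leading coefficient vanishes, and s(n) = 3n² + n - 7.
Then s(0) = -7.

-7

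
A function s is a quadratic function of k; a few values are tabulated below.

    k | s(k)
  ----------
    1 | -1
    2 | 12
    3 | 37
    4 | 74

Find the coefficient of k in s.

Write s(k) = ak² + bk + c; the 4 given values yield a linear system in the 3 coefficients.
Solving, s(k) = 6k² - 5k - 2.
The coefficient of k is -5.

-5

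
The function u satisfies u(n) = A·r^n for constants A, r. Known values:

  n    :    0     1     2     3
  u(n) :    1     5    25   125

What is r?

5

Consecutive ratio: 5/1 = 5, and 25/5 = 5, so r = 5.
Then A·5^0 = 1 gives A = 1, and u(n) = 1·5^n.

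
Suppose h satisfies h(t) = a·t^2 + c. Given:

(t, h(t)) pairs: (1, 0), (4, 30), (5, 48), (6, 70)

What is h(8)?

From h(1) = 0 and h(4) = 30: 1a + c = 0 and 16a + c = 30.
Subtracting: 15a = 30, so a = 2; then c = 0 − 2·1 = -2.
So h(t) = 2t² − 2, and h(8) = 126.

126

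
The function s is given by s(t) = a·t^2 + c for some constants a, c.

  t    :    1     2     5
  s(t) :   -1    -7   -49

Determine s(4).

-31

From s(1) = -1 and s(2) = -7: 1a + c = -1 and 4a + c = -7.
Subtracting: 3a = -6, so a = -2; then c = -1 − (-2)·1 = 1.
So s(t) = -2t² + 1, and s(4) = -31.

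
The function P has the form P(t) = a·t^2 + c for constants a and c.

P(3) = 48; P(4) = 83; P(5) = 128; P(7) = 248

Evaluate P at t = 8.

323

From P(3) = 48 and P(4) = 83: 9a + c = 48 and 16a + c = 83.
Subtracting: 7a = 35, so a = 5; then c = 48 − 5·9 = 3.
So P(t) = 5t² + 3, and P(8) = 323.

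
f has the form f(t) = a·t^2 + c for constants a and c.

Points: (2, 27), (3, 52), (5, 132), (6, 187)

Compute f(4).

From f(2) = 27 and f(3) = 52: 4a + c = 27 and 9a + c = 52.
Subtracting: 5a = 25, so a = 5; then c = 27 − 5·4 = 7.
So f(t) = 5t² + 7, and f(4) = 87.

87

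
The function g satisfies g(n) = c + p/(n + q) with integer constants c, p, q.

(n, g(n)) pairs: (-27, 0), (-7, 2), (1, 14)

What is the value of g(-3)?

(g(n) − c)(n + q) = p for each data point; the three points give a linear system in c and q, then p follows.
Solving: c = -1, q = -3, p = -30, so g(n) = -1 − 30/(n − 3).
Then g(-3) = -1 − 30/(-6) = 4.

4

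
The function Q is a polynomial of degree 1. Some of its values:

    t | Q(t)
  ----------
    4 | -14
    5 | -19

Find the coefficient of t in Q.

Write Q(t) = at + b; the 2 given values yield a linear system in the 2 coefficients.
Solving, Q(t) = -5t + 6.
The coefficient of t is -5.

-5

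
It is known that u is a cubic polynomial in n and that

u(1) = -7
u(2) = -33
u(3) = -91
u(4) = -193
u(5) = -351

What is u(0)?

-1

First differences: -26, -58, -102, -158. Second differences: -32, -44, -56. Third differences: -12, -12.
Level-3 differences are constant, so u has degree 3.
Fitting a degree-3 polynomial gives u(n) = -2n³ - 4n² - 1.
The constant term is u(0) = -1.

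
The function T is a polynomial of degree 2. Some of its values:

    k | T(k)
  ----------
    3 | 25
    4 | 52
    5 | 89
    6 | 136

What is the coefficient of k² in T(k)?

First differences: 27, 37, 47. Second differences: 10, 10.
Level-2 differences are constant, so T has degree 2.
Fitting a degree-2 polynomial gives T(k) = 5k² - 8k + 4.
The coefficient of k² is 5.

5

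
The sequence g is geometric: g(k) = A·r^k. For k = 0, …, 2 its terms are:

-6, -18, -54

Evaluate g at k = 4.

-486

Consecutive ratio: -18/(-6) = 3, and -54/(-18) = 3, so r = 3.
Then A·3^0 = -6 gives A = -6, and g(k) = -6·3^k.
g(4) = -6·3^4 = -486.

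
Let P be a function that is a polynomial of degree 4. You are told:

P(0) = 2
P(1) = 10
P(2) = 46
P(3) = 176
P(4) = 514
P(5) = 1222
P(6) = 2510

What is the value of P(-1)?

4

First differences: 8, 36, 130, 338, 708, 1288. Second differences: 28, 94, 208, 370, 580. Third differences: 66, 114, 162, 210. Fourth differences: 48, 48, 48.
Level-4 differences are constant, so P has degree 4.
Fitting a degree-4 polynomial gives P(n) = 2n^4 - n³ + 3n² + 4n + 2.
Then P(-1) = 4.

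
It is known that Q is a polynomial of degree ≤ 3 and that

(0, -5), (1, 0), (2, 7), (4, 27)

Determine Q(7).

Write Q(n) = an³ + bn² + cn + d; the 4 given values yield a linear system in the 4 coefficients.
Solving, the leading coefficient vanishes, and Q(n) = n² + 4n - 5.
Then Q(7) = 72.

72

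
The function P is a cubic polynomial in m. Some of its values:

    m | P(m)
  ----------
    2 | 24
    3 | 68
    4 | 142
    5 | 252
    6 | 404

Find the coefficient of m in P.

-5

Write P(m) = am³ + bm² + cm + d; the 5 given values yield a linear system in the 4 coefficients.
Solving, P(m) = m³ + 6m² - 5m + 2.
The coefficient of m is -5.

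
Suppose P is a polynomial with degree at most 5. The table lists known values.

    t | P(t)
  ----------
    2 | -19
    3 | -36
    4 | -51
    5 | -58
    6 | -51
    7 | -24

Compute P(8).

29

Write P(t) = at^5 + bt^4 + ct³ + dt² + et + p; the 6 given values yield a linear system in the 6 coefficients.
Solving, the top 2 coefficients vanish, and P(t) = t³ - 8t² + 4t - 3.
Then P(8) = 29.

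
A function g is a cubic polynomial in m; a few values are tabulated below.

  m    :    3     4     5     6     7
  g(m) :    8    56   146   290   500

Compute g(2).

-10

First differences: 48, 90, 144, 210. Second differences: 42, 54, 66. Third differences: 12, 12.
Level-3 differences are constant, so g has degree 3.
Fitting a degree-3 polynomial gives g(m) = 2m³ - 3m² - 5m - 4.
Then g(2) = -10.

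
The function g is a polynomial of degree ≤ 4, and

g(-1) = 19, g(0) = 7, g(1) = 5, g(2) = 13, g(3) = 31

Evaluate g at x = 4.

59

First differences: -12, -2, 8, 18. Second differences: 10, 10, 10.
Level-2 differences are constant, so g has degree 2.
Extending the table by one column gives the next first difference 28, so g(4) = 31 + 28 = 59.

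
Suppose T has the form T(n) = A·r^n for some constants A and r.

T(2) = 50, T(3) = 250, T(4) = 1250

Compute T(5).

Consecutive ratio: 250/50 = 5, and 1250/250 = 5, so r = 5.
Then A·5^2 = 50 gives A = 2, and T(n) = 2·5^n.
T(5) = 2·5^5 = 6250.

6250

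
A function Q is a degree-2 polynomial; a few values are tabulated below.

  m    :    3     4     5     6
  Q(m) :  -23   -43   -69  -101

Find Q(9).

-233

First differences: -20, -26, -32. Second differences: -6, -6.
Level-2 differences are constant, so Q has degree 2.
Fitting a degree-2 polynomial gives Q(m) = -3m² + m + 1.
Then Q(9) = -233.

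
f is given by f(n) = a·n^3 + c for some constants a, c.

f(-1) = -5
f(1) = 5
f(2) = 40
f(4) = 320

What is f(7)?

From f(-1) = -5 and f(1) = 5: -1a + c = -5 and 1a + c = 5.
Subtracting: 2a = 10, so a = 5; then c = -5 − 5·(-1) = 0.
So f(n) = 5n³ + 0, and f(7) = 1715.

1715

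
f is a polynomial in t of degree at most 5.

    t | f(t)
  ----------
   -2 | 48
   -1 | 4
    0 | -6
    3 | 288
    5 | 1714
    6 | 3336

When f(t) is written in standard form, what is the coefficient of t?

Write f(t) = at^5 + bt^4 + ct³ + dt² + et + p; the 6 given values yield a linear system in the 6 coefficients.
Solving, the leading coefficient vanishes, and f(t) = 2t^4 + 2t³ + 9t² - t - 6.
The coefficient of t is -1.

-1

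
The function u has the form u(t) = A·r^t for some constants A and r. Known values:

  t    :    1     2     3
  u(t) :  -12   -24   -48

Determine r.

2

Consecutive ratio: -24/(-12) = 2, and -48/(-24) = 2, so r = 2.
Then A·2^1 = -12 gives A = -6, and u(t) = -6·2^t.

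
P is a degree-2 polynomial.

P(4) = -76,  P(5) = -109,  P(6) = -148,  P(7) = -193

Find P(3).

-49

First differences: -33, -39, -45. Second differences: -6, -6.
Level-2 differences are constant, so P has degree 2.
Fitting a degree-2 polynomial gives P(n) = -3n² - 6n - 4.
Then P(3) = -49.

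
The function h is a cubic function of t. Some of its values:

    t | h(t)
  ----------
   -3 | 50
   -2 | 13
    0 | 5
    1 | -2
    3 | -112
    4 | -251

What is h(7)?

-1220

Write h(t) = at³ + bt² + ct + d; the 6 given values yield a linear system in the 4 coefficients.
Solving, h(t) = -3t³ - 4t² + 5.
Then h(7) = -1220.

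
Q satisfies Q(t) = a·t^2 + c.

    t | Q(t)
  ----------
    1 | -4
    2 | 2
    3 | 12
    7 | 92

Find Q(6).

66

From Q(1) = -4 and Q(2) = 2: 1a + c = -4 and 4a + c = 2.
Subtracting: 3a = 6, so a = 2; then c = -4 − 2·1 = -6.
So Q(t) = 2t² − 6, and Q(6) = 66.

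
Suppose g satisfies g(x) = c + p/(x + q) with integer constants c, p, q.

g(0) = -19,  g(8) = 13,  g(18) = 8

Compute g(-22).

(g(x) − c)(x + q) = p for each data point; the three points give a linear system in c and q, then p follows.
Solving: c = 5, q = -2, p = 48, so g(x) = 5 + 48/(x − 2).
Then g(-22) = 5 + 48/(-24) = 3.

3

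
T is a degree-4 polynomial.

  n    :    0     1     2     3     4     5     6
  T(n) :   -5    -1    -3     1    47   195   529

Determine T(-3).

187

First differences: 4, -2, 4, 46, 148, 334. Second differences: -6, 6, 42, 102, 186. Third differences: 12, 36, 60, 84. Fourth differences: 24, 24, 24.
Level-4 differences are constant, so T has degree 4.
Fitting a degree-4 polynomial gives T(n) = n^4 - 4n³ + 2n² + 5n - 5.
Then T(-3) = 187.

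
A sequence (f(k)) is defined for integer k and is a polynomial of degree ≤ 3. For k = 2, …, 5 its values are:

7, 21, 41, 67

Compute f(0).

First differences: 14, 20, 26. Second differences: 6, 6.
Level-2 differences are constant, so f has degree 2.
Fitting a degree-2 polynomial gives f(k) = 3k² - k - 3.
Then f(0) = -3.

-3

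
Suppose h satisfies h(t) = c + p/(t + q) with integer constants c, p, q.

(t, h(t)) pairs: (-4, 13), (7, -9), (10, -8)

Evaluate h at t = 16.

(h(t) − c)(t + q) = p for each data point; the three points give a linear system in c and q, then p follows.
Solving: c = -5, q = 2, p = -36, so h(t) = -5 − 36/(t + 2).
Then h(16) = -5 − 36/18 = -7.

-7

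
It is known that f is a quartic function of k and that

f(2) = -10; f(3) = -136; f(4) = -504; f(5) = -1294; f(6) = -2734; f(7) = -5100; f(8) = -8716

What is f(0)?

First differences: -126, -368, -790, -1440, -2366, -3616. Second differences: -242, -422, -650, -926, -1250. Third differences: -180, -228, -276, -324. Fourth differences: -48, -48, -48.
Level-4 differences are constant, so f has degree 4.
Fitting a degree-4 polynomial gives f(k) = -2k^4 - 2k³ + 7k² + 7k - 4.
Then f(0) = -4.

-4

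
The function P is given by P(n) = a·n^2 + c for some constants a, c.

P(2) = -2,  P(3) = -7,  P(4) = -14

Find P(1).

From P(2) = -2 and P(3) = -7: 4a + c = -2 and 9a + c = -7.
Subtracting: 5a = -5, so a = -1; then c = -2 − (-1)·4 = 2.
So P(n) = -1n² + 2, and P(1) = 1.

1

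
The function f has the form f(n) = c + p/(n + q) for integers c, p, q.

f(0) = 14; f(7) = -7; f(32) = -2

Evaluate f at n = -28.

0

(f(n) − c)(n + q) = p for each data point; the three points give a linear system in c and q, then p follows.
Solving: c = -1, q = -2, p = -30, so f(n) = -1 − 30/(n − 2).
Then f(-28) = -1 − 30/(-30) = 0.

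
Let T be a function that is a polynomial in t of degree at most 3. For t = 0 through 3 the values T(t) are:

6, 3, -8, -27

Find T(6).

-132

First differences: -3, -11, -19. Second differences: -8, -8.
Level-2 differences are constant, so T has degree 2.
Fitting a degree-2 polynomial gives T(t) = -4t² + t + 6.
Then T(6) = -132.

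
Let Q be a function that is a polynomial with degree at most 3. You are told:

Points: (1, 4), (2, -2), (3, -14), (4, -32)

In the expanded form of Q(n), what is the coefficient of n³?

0

First differences: -6, -12, -18. Second differences: -6, -6.
Level-2 differences are constant, so Q has degree 2.
Fitting a degree-2 polynomial gives Q(n) = -3n² + 3n + 4.
The coefficient of n³ is 0.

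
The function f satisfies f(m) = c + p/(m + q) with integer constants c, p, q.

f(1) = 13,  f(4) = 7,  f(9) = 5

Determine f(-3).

(f(m) − c)(m + q) = p for each data point; the three points give a linear system in c and q, then p follows.
Solving: c = 3, q = 1, p = 20, so f(m) = 3 + 20/(m + 1).
Then f(-3) = 3 + 20/(-2) = -7.

-7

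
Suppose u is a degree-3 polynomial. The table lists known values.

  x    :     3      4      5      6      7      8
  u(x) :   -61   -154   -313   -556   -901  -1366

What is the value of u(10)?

-2728

Write u(x) = ax³ + bx² + cx + d; the 6 given values yield a linear system in the 4 coefficients.
Solving, u(x) = -3x³ + 3x² - 3x + 2.
Then u(10) = -2728.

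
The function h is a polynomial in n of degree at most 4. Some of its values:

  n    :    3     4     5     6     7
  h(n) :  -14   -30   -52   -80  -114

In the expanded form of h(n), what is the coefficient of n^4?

First differences: -16, -22, -28, -34. Second differences: -6, -6, -6.
Level-2 differences are constant, so h has degree 2.
Fitting a degree-2 polynomial gives h(n) = -3n² + 5n - 2.
The coefficient of n^4 is 0.

0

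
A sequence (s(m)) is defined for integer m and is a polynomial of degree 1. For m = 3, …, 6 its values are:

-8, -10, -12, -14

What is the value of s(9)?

First differences: -2, -2, -2.
Level-1 differences are constant, so s has degree 1.
Fitting a degree-1 polynomial gives s(m) = -2m - 2.
Then s(9) = -20.

-20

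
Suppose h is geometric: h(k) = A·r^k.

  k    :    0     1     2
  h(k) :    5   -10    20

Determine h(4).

80

Consecutive ratio: -10/5 = -2, and 20/(-10) = -2, so r = -2.
Then A·(-2)^0 = 5 gives A = 5, and h(k) = 5·(-2)^k.
h(4) = 5·(-2)^4 = 80.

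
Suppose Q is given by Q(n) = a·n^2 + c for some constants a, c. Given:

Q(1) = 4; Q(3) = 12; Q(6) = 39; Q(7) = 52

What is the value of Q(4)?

From Q(1) = 4 and Q(3) = 12: 1a + c = 4 and 9a + c = 12.
Subtracting: 8a = 8, so a = 1; then c = 4 − 1·1 = 3.
So Q(n) = 1n² + 3, and Q(4) = 19.

19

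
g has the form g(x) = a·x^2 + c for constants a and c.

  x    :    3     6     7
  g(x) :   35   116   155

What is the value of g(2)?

From g(3) = 35 and g(6) = 116: 9a + c = 35 and 36a + c = 116.
Subtracting: 27a = 81, so a = 3; then c = 35 − 3·9 = 8.
So g(x) = 3x² + 8, and g(2) = 20.

20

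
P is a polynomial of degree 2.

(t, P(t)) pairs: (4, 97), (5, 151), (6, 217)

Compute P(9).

487

Write P(t) = at² + bt + c; the 3 given values yield a linear system in the 3 coefficients.
Solving, P(t) = 6t² + 1.
Then P(9) = 487.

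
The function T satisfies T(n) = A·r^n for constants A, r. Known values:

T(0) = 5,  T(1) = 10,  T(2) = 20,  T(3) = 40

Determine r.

Consecutive ratio: 10/5 = 2, and 20/10 = 2, so r = 2.
Then A·2^0 = 5 gives A = 5, and T(n) = 5·2^n.

2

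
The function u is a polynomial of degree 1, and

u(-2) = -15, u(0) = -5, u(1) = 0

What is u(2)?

5

Write u(m) = am + b; the 3 given values yield a linear system in the 2 coefficients.
Solving, u(m) = 5m - 5.
Then u(2) = 5.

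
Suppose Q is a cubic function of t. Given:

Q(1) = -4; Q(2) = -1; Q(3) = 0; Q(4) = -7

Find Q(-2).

Write Q(t) = at³ + bt² + ct + d; the 4 given values yield a linear system in the 4 coefficients.
Solving, Q(t) = -t³ + 5t² - 5t - 3.
Then Q(-2) = 35.

35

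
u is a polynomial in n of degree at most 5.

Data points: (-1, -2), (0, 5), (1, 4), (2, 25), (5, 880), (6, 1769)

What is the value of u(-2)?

Write u(n) = an^5 + bn^4 + cn³ + dn² + en + p; the 6 given values yield a linear system in the 6 coefficients.
Solving, the leading coefficient vanishes, and u(n) = n^4 + 3n³ - 5n² + 5.
Then u(-2) = -23.

-23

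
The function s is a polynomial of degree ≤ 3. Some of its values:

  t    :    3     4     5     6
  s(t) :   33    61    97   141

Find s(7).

First differences: 28, 36, 44. Second differences: 8, 8.
Level-2 differences are constant, so s has degree 2.
Fitting a degree-2 polynomial gives s(t) = 4t² - 3.
Then s(7) = 193.

193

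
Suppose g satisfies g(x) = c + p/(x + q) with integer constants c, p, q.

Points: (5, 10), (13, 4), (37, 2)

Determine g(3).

(g(x) − c)(x + q) = p for each data point; the three points give a linear system in c and q, then p follows.
Solving: c = 1, q = -1, p = 36, so g(x) = 1 + 36/(x − 1).
Then g(3) = 1 + 36/2 = 19.

19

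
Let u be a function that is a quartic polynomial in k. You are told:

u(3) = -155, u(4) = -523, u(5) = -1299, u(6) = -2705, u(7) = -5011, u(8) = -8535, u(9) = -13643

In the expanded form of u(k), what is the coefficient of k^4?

First differences: -368, -776, -1406, -2306, -3524, -5108. Second differences: -408, -630, -900, -1218, -1584. Third differences: -222, -270, -318, -366. Fourth differences: -48, -48, -48.
Level-4 differences are constant, so u has degree 4.
Fitting a degree-4 polynomial gives u(k) = -2k^4 - k³ + 2k² + 5k + 1.
The coefficient of k^4 is -2.

-2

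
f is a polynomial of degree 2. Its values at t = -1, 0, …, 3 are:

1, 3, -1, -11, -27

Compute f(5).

First differences: 2, -4, -10, -16. Second differences: -6, -6, -6.
Level-2 differences are constant, so f has degree 2.
Fitting a degree-2 polynomial gives f(t) = -3t² - t + 3.
Then f(5) = -77.

-77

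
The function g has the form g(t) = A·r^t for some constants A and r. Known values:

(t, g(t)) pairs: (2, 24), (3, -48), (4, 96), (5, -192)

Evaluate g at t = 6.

384

Consecutive ratio: -48/24 = -2, and 96/(-48) = -2, so r = -2.
Then A·(-2)^2 = 24 gives A = 6, and g(t) = 6·(-2)^t.
g(6) = 6·(-2)^6 = 384.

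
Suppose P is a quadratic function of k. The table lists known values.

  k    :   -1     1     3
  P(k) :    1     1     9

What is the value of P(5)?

25

Write P(k) = ak² + bk + c; the 3 given values yield a linear system in the 3 coefficients.
Solving, P(k) = k².
Then P(5) = 25.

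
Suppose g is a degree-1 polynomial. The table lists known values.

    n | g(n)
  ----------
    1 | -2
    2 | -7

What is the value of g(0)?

Write g(n) = an + b; the 2 given values yield a linear system in the 2 coefficients.
Solving, g(n) = -5n + 3.
Then g(0) = 3.

3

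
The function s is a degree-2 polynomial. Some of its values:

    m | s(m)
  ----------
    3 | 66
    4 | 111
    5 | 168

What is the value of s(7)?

Write s(m) = am² + bm + c; the 3 given values yield a linear system in the 3 coefficients.
Solving, s(m) = 6m² + 3m + 3.
Then s(7) = 318.

318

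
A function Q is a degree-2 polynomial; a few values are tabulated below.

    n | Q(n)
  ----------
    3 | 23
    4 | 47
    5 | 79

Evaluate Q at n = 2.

7

Write Q(n) = an² + bn + c; the 3 given values yield a linear system in the 3 coefficients.
Solving, Q(n) = 4n² - 4n - 1.
Then Q(2) = 7.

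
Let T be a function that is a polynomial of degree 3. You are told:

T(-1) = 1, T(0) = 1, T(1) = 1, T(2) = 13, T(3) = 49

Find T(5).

First differences: 0, 0, 12, 36. Second differences: 0, 12, 24. Third differences: 12, 12.
Level-3 differences are constant, so T has degree 3.
Fitting a degree-3 polynomial gives T(t) = 2t³ - 2t + 1.
Then T(5) = 241.

241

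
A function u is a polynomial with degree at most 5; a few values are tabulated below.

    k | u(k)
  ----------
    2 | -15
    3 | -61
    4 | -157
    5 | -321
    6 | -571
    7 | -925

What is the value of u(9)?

First differences: -46, -96, -164, -250, -354. Second differences: -50, -68, -86, -104. Third differences: -18, -18, -18.
Level-3 differences are constant, so u has degree 3.
Fitting a degree-3 polynomial gives u(k) = -3k³ + 2k² + k - 1.
Then u(9) = -2017.

-2017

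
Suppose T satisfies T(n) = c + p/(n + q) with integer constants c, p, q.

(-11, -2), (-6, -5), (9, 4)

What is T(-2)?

-29

(T(n) − c)(n + q) = p for each data point; the three points give a linear system in c and q, then p follows.
Solving: c = 1, q = 1, p = 30, so T(n) = 1 + 30/(n + 1).
Then T(-2) = 1 + 30/(-1) = -29.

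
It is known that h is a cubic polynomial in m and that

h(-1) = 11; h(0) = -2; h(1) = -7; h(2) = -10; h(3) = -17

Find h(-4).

Write h(m) = am³ + bm² + cm + d; the 5 given values yield a linear system in the 4 coefficients.
Solving, h(m) = -m³ + 4m² - 8m - 2.
Then h(-4) = 158.

158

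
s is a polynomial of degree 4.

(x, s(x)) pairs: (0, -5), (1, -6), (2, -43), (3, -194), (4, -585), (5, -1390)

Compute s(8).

-8749

First differences: -1, -37, -151, -391, -805. Second differences: -36, -114, -240, -414. Third differences: -78, -126, -174. Fourth differences: -48, -48.
Level-4 differences are constant, so s has degree 4.
Fitting a degree-4 polynomial gives s(x) = -2x^4 - x³ - x² + 3x - 5.
Then s(8) = -8749.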